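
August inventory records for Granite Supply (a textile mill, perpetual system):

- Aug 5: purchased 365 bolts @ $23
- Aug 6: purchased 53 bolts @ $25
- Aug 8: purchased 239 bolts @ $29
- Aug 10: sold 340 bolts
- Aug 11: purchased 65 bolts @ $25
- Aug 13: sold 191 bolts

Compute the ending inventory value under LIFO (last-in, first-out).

Ending inventory = $4,393

Aug 10, 340 sold [LIFO — newest first]: 239 @ $29 + 53 @ $25 + 48 @ $23 = $9,360
Aug 13, 191 sold [LIFO — newest first]: 65 @ $25 + 126 @ $23 = $4,523
Total COGS = $9,360 + $4,523 = $13,883
Ending inventory: 191 @ $23 = $4,393
Check: goods available $18,276 = COGS $13,883 + ending $4,393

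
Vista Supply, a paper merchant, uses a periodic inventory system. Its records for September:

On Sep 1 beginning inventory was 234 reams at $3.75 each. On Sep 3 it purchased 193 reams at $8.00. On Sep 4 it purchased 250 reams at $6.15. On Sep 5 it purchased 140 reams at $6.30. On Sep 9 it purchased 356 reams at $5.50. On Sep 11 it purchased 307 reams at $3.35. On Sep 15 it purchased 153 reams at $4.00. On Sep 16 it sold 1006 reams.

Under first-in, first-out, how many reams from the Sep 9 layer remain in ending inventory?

Sep 16, 1006 sold [FIFO — oldest first]: 234 @ $3.75 + 193 @ $8.00 + 250 @ $6.15 + 140 @ $6.30 + 189 @ $5.50 = $5,880.50
Ending inventory: 167 @ $5.50 + 307 @ $3.35 + 153 @ $4.00 = $2,558.95
Check: goods available $8,439.45 = COGS $5,880.50 + ending $2,558.95

167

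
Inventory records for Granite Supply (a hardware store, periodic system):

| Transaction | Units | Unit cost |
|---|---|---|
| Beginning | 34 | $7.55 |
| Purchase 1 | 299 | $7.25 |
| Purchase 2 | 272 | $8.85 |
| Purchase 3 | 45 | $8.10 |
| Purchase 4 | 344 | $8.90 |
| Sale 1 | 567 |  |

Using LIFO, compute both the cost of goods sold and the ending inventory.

Sale 1 (567) [LIFO — newest first]: 344 @ $8.90 + 45 @ $8.10 + 178 @ $8.85 = $5,001.40
Ending inventory: 34 @ $7.55 + 299 @ $7.25 + 94 @ $8.85 = $3,256.35
Check: goods available $8,257.75 = COGS $5,001.40 + ending $3,256.35

COGS = $5,001.40; ending inventory = $3,256.35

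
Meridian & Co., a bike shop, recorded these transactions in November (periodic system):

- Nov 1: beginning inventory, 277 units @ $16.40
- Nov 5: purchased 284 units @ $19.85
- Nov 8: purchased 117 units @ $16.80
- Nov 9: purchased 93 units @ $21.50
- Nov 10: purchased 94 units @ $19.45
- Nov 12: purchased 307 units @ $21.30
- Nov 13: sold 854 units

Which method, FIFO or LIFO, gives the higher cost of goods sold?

LIFO

FIFO COGS: 277 @ $16.40 + 284 @ $19.85 + 117 @ $16.80 + 93 @ $21.50 + 83 @ $19.45 = $15,759.65
LIFO COGS: 307 @ $21.30 + 94 @ $19.45 + 93 @ $21.50 + 117 @ $16.80 + 243 @ $19.85 = $17,156.05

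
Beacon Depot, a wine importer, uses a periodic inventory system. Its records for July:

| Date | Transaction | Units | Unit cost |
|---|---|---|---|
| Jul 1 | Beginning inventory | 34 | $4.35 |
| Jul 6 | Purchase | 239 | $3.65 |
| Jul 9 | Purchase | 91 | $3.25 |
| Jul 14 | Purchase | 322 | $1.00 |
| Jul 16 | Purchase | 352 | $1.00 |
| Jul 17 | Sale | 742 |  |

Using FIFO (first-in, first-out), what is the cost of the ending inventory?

Ending inventory = $296.00

Jul 17, 742 sold [FIFO — oldest first]: 34 @ $4.35 + 239 @ $3.65 + 91 @ $3.25 + 322 @ $1.00 + 56 @ $1.00 = $1,694.00
Ending inventory: 296 @ $1.00 = $296.00
Check: goods available $1,990.00 = COGS $1,694.00 + ending $296.00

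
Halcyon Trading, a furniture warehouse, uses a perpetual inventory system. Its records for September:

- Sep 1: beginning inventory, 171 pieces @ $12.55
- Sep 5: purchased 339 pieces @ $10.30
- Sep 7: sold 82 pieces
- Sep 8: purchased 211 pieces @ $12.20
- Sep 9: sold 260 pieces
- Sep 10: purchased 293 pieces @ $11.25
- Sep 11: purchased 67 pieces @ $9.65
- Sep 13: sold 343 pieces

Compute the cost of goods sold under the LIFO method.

Sep 7, 82 sold [LIFO — newest first]: 82 @ $10.30 = $844.60
Sep 9, 260 sold [LIFO — newest first]: 211 @ $12.20 + 49 @ $10.30 = $3,078.90
Sep 13, 343 sold [LIFO — newest first]: 67 @ $9.65 + 276 @ $11.25 = $3,751.55
Total COGS = $844.60 + $3,078.90 + $3,751.55 = $7,675.05
Ending inventory: 171 @ $12.55 + 208 @ $10.30 + 17 @ $11.25 = $4,479.70
Check: goods available $12,154.75 = COGS $7,675.05 + ending $4,479.70

COGS = $7,675.05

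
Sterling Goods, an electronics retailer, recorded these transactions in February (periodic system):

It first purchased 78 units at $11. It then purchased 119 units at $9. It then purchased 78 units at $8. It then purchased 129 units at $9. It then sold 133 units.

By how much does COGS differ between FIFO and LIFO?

$160

FIFO COGS: 78 @ $11 + 55 @ $9 = $1,353
LIFO COGS: 129 @ $9 + 4 @ $8 = $1,193
Difference = |$1,353 − $1,193| = $160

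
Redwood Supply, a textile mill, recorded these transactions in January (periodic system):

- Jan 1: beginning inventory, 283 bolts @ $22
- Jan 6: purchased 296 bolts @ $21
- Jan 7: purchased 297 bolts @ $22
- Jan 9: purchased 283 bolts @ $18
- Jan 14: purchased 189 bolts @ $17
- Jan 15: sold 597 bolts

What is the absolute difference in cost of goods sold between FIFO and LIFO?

$1,781

FIFO COGS: 283 @ $22 + 296 @ $21 + 18 @ $22 = $12,838
LIFO COGS: 189 @ $17 + 283 @ $18 + 125 @ $22 = $11,057
Difference = |$12,838 − $11,057| = $1,781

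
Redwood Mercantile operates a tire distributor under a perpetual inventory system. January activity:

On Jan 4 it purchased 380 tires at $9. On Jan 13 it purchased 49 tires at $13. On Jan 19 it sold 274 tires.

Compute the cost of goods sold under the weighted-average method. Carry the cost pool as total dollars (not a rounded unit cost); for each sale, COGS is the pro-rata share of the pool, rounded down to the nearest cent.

After Jan 4: 380 on hand, pool $3,420.00 (≈ $9.0000 each)
After Jan 13: 429 on hand, pool $4,057.00 (≈ $9.4569 each)
Jan 19, sell 274: 274/429 × $4,057.00 → $2,591.18
Ending inventory (cost pool remaining) = $1,465.82

COGS = $2,591.18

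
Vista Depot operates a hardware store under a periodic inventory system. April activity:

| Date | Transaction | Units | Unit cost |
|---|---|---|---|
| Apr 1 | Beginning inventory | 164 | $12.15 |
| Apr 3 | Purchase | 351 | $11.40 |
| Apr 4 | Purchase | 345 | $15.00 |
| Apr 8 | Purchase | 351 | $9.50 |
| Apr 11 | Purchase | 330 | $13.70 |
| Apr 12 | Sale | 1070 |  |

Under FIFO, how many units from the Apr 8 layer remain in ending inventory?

141

Apr 12, 1070 sold [FIFO — oldest first]: 164 @ $12.15 + 351 @ $11.40 + 345 @ $15.00 + 210 @ $9.50 = $13,164.00
Ending inventory: 141 @ $9.50 + 330 @ $13.70 = $5,860.50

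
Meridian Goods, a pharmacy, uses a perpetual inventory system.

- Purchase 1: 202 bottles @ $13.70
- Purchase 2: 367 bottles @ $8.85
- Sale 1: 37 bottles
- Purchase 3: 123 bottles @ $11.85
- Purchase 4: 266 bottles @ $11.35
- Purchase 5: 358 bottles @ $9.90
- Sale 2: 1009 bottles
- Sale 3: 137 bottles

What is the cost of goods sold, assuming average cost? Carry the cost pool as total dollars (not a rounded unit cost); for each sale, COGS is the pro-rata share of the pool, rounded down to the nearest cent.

COGS = $12,617.28

After Purchase 1: 202 on hand, pool $2,767.40 (≈ $13.7000 each)
After Purchase 2: 569 on hand, pool $6,015.35 (≈ $10.5718 each)
Sale 1, sell 37: 37/569 × $6,015.35 → $391.15
After Purchase 3: 655 on hand, pool $7,081.75 (≈ $10.8118 each)
After Purchase 4: 921 on hand, pool $10,100.85 (≈ $10.9673 each)
After Purchase 5: 1279 on hand, pool $13,645.05 (≈ $10.6685 each)
Sale 2, sell 1009: 1009/1279 × $13,645.05 → $10,764.54
Sale 3, sell 137: 137/270 × $2,880.51 → $1,461.59
Total COGS = $391.15 + $10,764.54 + $1,461.59 = $12,617.28
Ending inventory (cost pool remaining) = $1,418.92
Check: goods available $14,036.20 = COGS $12,617.28 + ending $1,418.92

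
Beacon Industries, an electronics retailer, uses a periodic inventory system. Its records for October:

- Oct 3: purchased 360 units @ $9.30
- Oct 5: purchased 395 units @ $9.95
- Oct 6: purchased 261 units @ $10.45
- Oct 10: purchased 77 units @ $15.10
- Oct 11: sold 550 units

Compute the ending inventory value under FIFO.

Ending inventory = $5,929.90

Oct 11, 550 sold [FIFO — oldest first]: 360 @ $9.30 + 190 @ $9.95 = $5,238.50
Ending inventory: 205 @ $9.95 + 261 @ $10.45 + 77 @ $15.10 = $5,929.90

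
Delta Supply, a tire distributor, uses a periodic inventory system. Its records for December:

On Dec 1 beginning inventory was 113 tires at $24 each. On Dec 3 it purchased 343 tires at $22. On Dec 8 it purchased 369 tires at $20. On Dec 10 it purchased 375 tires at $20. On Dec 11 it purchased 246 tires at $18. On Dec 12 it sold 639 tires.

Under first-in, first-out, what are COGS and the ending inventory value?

COGS = $13,918; ending inventory = $15,648

Dec 12, 639 sold [FIFO — oldest first]: 113 @ $24 + 343 @ $22 + 183 @ $20 = $13,918
Ending inventory: 186 @ $20 + 375 @ $20 + 246 @ $18 = $15,648
Check: goods available $29,566 = COGS $13,918 + ending $15,648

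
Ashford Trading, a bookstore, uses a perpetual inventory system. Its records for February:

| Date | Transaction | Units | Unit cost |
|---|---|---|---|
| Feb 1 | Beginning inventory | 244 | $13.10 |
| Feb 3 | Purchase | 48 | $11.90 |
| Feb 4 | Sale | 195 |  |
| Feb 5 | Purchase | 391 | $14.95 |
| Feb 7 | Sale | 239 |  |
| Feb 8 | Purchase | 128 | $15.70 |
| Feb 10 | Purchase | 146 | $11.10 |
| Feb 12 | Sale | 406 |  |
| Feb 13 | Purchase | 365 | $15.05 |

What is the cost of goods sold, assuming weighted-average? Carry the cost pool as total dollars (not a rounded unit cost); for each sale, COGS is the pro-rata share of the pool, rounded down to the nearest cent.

After Feb 1: 244 on hand, pool $3,196.40 (≈ $13.1000 each)
After Feb 3: 292 on hand, pool $3,767.60 (≈ $12.9027 each)
Feb 4, sell 195: 195/292 × $3,767.60 → $2,516.03
After Feb 5: 488 on hand, pool $7,097.02 (≈ $14.5431 each)
Feb 7, sell 239: 239/488 × $7,097.02 → $3,475.79
After Feb 8: 377 on hand, pool $5,630.83 (≈ $14.9359 each)
After Feb 10: 523 on hand, pool $7,251.43 (≈ $13.8651 each)
Feb 12, sell 406: 406/523 × $7,251.43 → $5,629.21
After Feb 13: 482 on hand, pool $7,115.47 (≈ $14.7624 each)
Total COGS = $2,516.03 + $3,475.79 + $5,629.21 = $11,621.03
Ending inventory (cost pool remaining) = $7,115.47
Check: goods available $18,736.50 = COGS $11,621.03 + ending $7,115.47

COGS = $11,621.03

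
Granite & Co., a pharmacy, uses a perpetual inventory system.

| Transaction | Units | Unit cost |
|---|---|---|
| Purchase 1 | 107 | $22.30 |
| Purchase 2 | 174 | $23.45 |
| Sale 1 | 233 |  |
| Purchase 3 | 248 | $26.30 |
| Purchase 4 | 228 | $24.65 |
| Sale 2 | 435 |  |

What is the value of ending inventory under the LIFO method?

Ending inventory = $2,148.70

Sale 1 (233) [LIFO — newest first]: 174 @ $23.45 + 59 @ $22.30 = $5,396.00
Sale 2 (435) [LIFO — newest first]: 228 @ $24.65 + 207 @ $26.30 = $11,064.30
Total COGS = $5,396.00 + $11,064.30 = $16,460.30
Ending inventory: 48 @ $22.30 + 41 @ $26.30 = $2,148.70
Check: goods available $18,609.00 = COGS $16,460.30 + ending $2,148.70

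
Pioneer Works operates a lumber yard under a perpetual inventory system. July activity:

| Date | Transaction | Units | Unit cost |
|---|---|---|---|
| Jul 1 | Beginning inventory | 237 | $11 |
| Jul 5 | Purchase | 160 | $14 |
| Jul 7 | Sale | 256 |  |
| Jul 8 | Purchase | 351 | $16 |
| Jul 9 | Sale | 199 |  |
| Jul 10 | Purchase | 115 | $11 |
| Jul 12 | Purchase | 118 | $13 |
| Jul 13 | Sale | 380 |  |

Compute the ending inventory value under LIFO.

Ending inventory = $1,631

Jul 7, 256 sold [LIFO — newest first]: 160 @ $14 + 96 @ $11 = $3,296
Jul 9, 199 sold [LIFO — newest first]: 199 @ $16 = $3,184
Jul 13, 380 sold [LIFO — newest first]: 118 @ $13 + 115 @ $11 + 147 @ $16 = $5,151
Total COGS = $3,296 + $3,184 + $5,151 = $11,631
Ending inventory: 141 @ $11 + 5 @ $16 = $1,631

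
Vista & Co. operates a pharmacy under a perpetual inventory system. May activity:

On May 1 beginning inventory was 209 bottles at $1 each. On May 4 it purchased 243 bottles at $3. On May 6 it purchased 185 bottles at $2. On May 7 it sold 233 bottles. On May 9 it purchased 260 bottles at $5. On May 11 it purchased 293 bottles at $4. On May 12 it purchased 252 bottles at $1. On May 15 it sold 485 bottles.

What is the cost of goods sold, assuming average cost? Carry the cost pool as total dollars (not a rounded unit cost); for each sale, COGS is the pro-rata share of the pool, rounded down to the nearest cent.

COGS = $1,903.97

After May 1: 209 on hand, pool $209.00 (≈ $1.0000 each)
After May 4: 452 on hand, pool $938.00 (≈ $2.0752 each)
After May 6: 637 on hand, pool $1,308.00 (≈ $2.0534 each)
May 7, sell 233: 233/637 × $1,308.00 → $478.43
After May 9: 664 on hand, pool $2,129.57 (≈ $3.2072 each)
After May 11: 957 on hand, pool $3,301.57 (≈ $3.4499 each)
After May 12: 1209 on hand, pool $3,553.57 (≈ $2.9393 each)
May 15, sell 485: 485/1209 × $3,553.57 → $1,425.54
Total COGS = $478.43 + $1,425.54 = $1,903.97
Ending inventory (cost pool remaining) = $2,128.03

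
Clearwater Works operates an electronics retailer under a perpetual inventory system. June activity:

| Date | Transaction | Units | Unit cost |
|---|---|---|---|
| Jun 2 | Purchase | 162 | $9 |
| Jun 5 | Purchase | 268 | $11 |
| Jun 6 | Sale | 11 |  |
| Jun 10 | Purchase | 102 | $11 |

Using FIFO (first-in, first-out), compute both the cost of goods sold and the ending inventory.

COGS = $99; ending inventory = $5,429

Jun 6, 11 sold [FIFO — oldest first]: 11 @ $9 = $99
Ending inventory: 151 @ $9 + 268 @ $11 + 102 @ $11 = $5,429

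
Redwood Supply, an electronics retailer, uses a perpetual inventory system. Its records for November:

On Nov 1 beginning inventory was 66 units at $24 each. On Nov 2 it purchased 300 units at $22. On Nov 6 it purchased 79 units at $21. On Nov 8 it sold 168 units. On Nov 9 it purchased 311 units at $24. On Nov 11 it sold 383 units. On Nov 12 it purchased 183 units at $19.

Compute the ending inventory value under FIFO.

Nov 8, 168 sold [FIFO — oldest first]: 66 @ $24 + 102 @ $22 = $3,828
Nov 11, 383 sold [FIFO — oldest first]: 198 @ $22 + 79 @ $21 + 106 @ $24 = $8,559
Total COGS = $3,828 + $8,559 = $12,387
Ending inventory: 205 @ $24 + 183 @ $19 = $8,397
Check: goods available $20,784 = COGS $12,387 + ending $8,397

Ending inventory = $8,397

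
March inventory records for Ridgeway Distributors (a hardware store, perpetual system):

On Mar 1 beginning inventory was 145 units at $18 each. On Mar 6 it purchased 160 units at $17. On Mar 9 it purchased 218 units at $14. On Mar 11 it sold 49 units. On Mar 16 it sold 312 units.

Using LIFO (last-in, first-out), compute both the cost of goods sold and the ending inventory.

COGS = $5,483; ending inventory = $2,899

Mar 11, 49 sold [LIFO — newest first]: 49 @ $14 = $686
Mar 16, 312 sold [LIFO — newest first]: 169 @ $14 + 143 @ $17 = $4,797
Total COGS = $686 + $4,797 = $5,483
Ending inventory: 145 @ $18 + 17 @ $17 = $2,899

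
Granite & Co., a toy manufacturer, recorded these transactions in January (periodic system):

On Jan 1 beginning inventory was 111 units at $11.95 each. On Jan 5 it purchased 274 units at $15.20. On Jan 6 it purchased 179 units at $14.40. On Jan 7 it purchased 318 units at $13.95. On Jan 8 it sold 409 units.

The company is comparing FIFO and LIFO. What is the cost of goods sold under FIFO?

COGS = $5,836.85

FIFO COGS: 111 @ $11.95 + 274 @ $15.20 + 24 @ $14.40 = $5,836.85
LIFO COGS: 318 @ $13.95 + 91 @ $14.40 = $5,746.50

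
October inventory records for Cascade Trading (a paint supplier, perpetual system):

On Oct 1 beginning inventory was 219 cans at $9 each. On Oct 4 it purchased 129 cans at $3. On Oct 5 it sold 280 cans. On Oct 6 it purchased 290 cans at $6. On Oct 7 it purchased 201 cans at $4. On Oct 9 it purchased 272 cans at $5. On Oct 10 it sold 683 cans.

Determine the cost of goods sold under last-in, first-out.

Oct 5, 280 sold [LIFO — newest first]: 129 @ $3 + 151 @ $9 = $1,746
Oct 10, 683 sold [LIFO — newest first]: 272 @ $5 + 201 @ $4 + 210 @ $6 = $3,424
Total COGS = $1,746 + $3,424 = $5,170
Ending inventory: 68 @ $9 + 80 @ $6 = $1,092
Check: goods available $6,262 = COGS $5,170 + ending $1,092

COGS = $5,170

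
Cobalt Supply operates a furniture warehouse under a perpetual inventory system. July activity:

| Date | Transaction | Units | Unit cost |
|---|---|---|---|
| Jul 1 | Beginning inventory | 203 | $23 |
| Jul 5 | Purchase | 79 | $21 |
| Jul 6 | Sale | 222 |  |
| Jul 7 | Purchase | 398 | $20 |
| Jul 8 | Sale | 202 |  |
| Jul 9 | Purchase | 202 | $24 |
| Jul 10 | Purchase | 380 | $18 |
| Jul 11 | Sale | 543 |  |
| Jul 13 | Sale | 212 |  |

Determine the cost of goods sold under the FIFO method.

Jul 6, 222 sold [FIFO — oldest first]: 203 @ $23 + 19 @ $21 = $5,068
Jul 8, 202 sold [FIFO — oldest first]: 60 @ $21 + 142 @ $20 = $4,100
Jul 11, 543 sold [FIFO — oldest first]: 256 @ $20 + 202 @ $24 + 85 @ $18 = $11,498
Jul 13, 212 sold [FIFO — oldest first]: 212 @ $18 = $3,816
Total COGS = $5,068 + $4,100 + $11,498 + $3,816 = $24,482
Ending inventory: 83 @ $18 = $1,494
Check: goods available $25,976 = COGS $24,482 + ending $1,494

COGS = $24,482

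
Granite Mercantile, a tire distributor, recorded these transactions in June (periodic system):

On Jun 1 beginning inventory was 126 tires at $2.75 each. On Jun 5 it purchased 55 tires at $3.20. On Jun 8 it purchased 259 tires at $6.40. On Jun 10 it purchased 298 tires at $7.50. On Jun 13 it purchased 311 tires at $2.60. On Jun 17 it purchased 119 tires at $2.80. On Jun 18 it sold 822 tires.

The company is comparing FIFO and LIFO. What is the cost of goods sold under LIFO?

FIFO COGS: 126 @ $2.75 + 55 @ $3.20 + 259 @ $6.40 + 298 @ $7.50 + 84 @ $2.60 = $4,633.50
LIFO COGS: 119 @ $2.80 + 311 @ $2.60 + 298 @ $7.50 + 94 @ $6.40 = $3,978.40

COGS = $3,978.40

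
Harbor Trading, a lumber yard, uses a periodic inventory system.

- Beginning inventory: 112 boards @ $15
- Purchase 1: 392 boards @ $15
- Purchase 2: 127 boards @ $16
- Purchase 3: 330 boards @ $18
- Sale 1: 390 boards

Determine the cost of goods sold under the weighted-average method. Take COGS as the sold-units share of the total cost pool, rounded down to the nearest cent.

Sale 1, sell 390: 390/961 × $15,532.00 → $6,303.30
Ending inventory (cost pool remaining) = $9,228.70
Check: goods available $15,532.00 = COGS $6,303.30 + ending $9,228.70

COGS = $6,303.30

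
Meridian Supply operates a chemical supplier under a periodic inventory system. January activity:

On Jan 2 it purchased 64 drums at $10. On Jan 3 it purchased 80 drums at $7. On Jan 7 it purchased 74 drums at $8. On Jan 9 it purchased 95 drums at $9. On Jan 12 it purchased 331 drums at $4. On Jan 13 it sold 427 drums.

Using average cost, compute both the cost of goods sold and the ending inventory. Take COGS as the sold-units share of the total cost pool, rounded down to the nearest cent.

COGS = $2,632.94; ending inventory = $1,338.06

Jan 13, sell 427: 427/644 × $3,971.00 → $2,632.94
Ending inventory (cost pool remaining) = $1,338.06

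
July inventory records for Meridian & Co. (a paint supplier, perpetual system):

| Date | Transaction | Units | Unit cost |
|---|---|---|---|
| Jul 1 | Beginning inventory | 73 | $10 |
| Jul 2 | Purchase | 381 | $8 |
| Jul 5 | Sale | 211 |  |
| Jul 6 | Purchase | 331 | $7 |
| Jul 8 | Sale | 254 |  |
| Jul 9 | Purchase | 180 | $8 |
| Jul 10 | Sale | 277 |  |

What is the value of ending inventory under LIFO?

Jul 5, 211 sold [LIFO — newest first]: 211 @ $8 = $1,688
Jul 8, 254 sold [LIFO — newest first]: 254 @ $7 = $1,778
Jul 10, 277 sold [LIFO — newest first]: 180 @ $8 + 77 @ $7 + 20 @ $8 = $2,139
Total COGS = $1,688 + $1,778 + $2,139 = $5,605
Ending inventory: 73 @ $10 + 150 @ $8 = $1,930

Ending inventory = $1,930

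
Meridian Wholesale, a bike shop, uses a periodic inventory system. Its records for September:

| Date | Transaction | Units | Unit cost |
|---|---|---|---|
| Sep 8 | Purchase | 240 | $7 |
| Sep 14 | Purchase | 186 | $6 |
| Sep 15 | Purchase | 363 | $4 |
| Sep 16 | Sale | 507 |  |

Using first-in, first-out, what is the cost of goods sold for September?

Sep 16, 507 sold [FIFO — oldest first]: 240 @ $7 + 186 @ $6 + 81 @ $4 = $3,120
Ending inventory: 282 @ $4 = $1,128

COGS = $3,120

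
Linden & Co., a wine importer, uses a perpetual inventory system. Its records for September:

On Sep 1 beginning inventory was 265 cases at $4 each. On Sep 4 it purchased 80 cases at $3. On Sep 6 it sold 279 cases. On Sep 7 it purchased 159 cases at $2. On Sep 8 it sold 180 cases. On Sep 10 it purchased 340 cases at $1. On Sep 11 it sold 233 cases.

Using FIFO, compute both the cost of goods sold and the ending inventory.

COGS = $1,806; ending inventory = $152

Sep 6, 279 sold [FIFO — oldest first]: 265 @ $4 + 14 @ $3 = $1,102
Sep 8, 180 sold [FIFO — oldest first]: 66 @ $3 + 114 @ $2 = $426
Sep 11, 233 sold [FIFO — oldest first]: 45 @ $2 + 188 @ $1 = $278
Total COGS = $1,102 + $426 + $278 = $1,806
Ending inventory: 152 @ $1 = $152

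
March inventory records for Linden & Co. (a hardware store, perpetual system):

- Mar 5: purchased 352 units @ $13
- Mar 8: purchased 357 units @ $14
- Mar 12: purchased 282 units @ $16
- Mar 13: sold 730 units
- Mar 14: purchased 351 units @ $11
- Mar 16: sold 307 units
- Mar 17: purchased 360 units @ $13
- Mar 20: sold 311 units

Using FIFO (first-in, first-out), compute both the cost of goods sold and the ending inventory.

Mar 13, 730 sold [FIFO — oldest first]: 352 @ $13 + 357 @ $14 + 21 @ $16 = $9,910
Mar 16, 307 sold [FIFO — oldest first]: 261 @ $16 + 46 @ $11 = $4,682
Mar 20, 311 sold [FIFO — oldest first]: 305 @ $11 + 6 @ $13 = $3,433
Total COGS = $9,910 + $4,682 + $3,433 = $18,025
Ending inventory: 354 @ $13 = $4,602

COGS = $18,025; ending inventory = $4,602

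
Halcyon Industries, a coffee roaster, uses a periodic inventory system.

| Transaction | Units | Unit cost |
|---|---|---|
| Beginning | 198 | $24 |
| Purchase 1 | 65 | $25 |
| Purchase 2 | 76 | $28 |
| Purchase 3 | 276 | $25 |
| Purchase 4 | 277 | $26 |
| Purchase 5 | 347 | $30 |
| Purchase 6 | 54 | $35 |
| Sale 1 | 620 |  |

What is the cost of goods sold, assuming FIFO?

COGS = $15,535

Sale 1 (620) [FIFO — oldest first]: 198 @ $24 + 65 @ $25 + 76 @ $28 + 276 @ $25 + 5 @ $26 = $15,535
Ending inventory: 272 @ $26 + 347 @ $30 + 54 @ $35 = $19,372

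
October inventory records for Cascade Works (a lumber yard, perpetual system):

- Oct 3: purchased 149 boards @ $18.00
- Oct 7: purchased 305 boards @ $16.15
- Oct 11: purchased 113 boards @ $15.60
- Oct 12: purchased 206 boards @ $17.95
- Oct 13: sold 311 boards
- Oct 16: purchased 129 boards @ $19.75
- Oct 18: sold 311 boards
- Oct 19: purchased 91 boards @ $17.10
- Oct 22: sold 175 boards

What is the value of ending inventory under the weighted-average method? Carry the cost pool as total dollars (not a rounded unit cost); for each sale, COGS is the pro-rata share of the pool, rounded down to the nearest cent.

Ending inventory = $3,414.73

After Oct 3: 149 on hand, pool $2,682.00 (≈ $18.0000 each)
After Oct 7: 454 on hand, pool $7,607.75 (≈ $16.7572 each)
After Oct 11: 567 on hand, pool $9,370.55 (≈ $16.5265 each)
After Oct 12: 773 on hand, pool $13,068.25 (≈ $16.9059 each)
Oct 13, sell 311: 311/773 × $13,068.25 → $5,257.73
After Oct 16: 591 on hand, pool $10,358.27 (≈ $17.5267 each)
Oct 18, sell 311: 311/591 × $10,358.27 → $5,450.79
After Oct 19: 371 on hand, pool $6,463.58 (≈ $17.4220 each)
Oct 22, sell 175: 175/371 × $6,463.58 → $3,048.85
Total COGS = $5,257.73 + $5,450.79 + $3,048.85 = $13,757.37
Ending inventory (cost pool remaining) = $3,414.73
Check: goods available $17,172.10 = COGS $13,757.37 + ending $3,414.73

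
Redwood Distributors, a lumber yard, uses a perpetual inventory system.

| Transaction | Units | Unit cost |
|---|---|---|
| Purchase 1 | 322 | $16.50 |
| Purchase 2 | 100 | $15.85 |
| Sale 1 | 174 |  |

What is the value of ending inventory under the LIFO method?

Sale 1 (174) [LIFO — newest first]: 100 @ $15.85 + 74 @ $16.50 = $2,806.00
Ending inventory: 248 @ $16.50 = $4,092.00
Check: goods available $6,898.00 = COGS $2,806.00 + ending $4,092.00

Ending inventory = $4,092.00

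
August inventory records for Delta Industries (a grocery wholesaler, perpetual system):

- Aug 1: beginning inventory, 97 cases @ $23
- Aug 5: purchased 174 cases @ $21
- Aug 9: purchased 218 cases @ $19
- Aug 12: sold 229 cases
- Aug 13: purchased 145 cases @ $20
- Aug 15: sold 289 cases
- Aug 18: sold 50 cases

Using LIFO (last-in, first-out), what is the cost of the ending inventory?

Aug 12, 229 sold [LIFO — newest first]: 218 @ $19 + 11 @ $21 = $4,373
Aug 15, 289 sold [LIFO — newest first]: 145 @ $20 + 144 @ $21 = $5,924
Aug 18, 50 sold [LIFO — newest first]: 19 @ $21 + 31 @ $23 = $1,112
Total COGS = $4,373 + $5,924 + $1,112 = $11,409
Ending inventory: 66 @ $23 = $1,518

Ending inventory = $1,518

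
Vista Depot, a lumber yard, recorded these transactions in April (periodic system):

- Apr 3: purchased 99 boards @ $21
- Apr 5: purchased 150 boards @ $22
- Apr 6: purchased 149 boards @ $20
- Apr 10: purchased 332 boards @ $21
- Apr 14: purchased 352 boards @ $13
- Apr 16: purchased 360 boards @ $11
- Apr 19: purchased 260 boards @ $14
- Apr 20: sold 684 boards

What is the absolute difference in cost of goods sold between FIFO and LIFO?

$5,933

FIFO COGS: 99 @ $21 + 150 @ $22 + 149 @ $20 + 286 @ $21 = $14,365
LIFO COGS: 260 @ $14 + 360 @ $11 + 64 @ $13 = $8,432
Difference = |$14,365 − $8,432| = $5,933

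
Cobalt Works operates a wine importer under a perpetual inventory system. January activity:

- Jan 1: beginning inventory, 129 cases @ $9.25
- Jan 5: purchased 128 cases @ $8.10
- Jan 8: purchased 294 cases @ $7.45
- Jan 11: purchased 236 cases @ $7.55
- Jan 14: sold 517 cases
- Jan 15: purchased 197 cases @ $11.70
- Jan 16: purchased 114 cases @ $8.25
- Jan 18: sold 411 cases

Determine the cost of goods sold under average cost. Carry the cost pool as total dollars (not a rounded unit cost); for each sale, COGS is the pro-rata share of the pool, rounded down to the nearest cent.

COGS = $7,875.35

After Jan 1: 129 on hand, pool $1,193.25 (≈ $9.2500 each)
After Jan 5: 257 on hand, pool $2,230.05 (≈ $8.6772 each)
After Jan 8: 551 on hand, pool $4,420.35 (≈ $8.0224 each)
After Jan 11: 787 on hand, pool $6,202.15 (≈ $7.8807 each)
Jan 14, sell 517: 517/787 × $6,202.15 → $4,074.34
After Jan 15: 467 on hand, pool $4,432.71 (≈ $9.4919 each)
After Jan 16: 581 on hand, pool $5,373.21 (≈ $9.2482 each)
Jan 18, sell 411: 411/581 × $5,373.21 → $3,801.01
Total COGS = $4,074.34 + $3,801.01 = $7,875.35
Ending inventory (cost pool remaining) = $1,572.20
Check: goods available $9,447.55 = COGS $7,875.35 + ending $1,572.20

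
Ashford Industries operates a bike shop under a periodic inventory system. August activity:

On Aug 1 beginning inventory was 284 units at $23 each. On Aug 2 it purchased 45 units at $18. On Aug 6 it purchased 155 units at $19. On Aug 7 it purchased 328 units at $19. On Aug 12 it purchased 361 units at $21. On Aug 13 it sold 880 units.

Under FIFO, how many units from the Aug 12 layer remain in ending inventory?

293

Aug 13, 880 sold [FIFO — oldest first]: 284 @ $23 + 45 @ $18 + 155 @ $19 + 328 @ $19 + 68 @ $21 = $17,947
Ending inventory: 293 @ $21 = $6,153
Check: goods available $24,100 = COGS $17,947 + ending $6,153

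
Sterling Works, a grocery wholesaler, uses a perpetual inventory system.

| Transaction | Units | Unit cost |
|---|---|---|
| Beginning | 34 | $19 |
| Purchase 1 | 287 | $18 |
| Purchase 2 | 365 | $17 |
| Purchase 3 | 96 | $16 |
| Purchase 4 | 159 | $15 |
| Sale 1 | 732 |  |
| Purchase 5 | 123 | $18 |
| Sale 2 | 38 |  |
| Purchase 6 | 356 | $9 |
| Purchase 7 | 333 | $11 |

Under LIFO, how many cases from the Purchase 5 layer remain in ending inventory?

85

Sale 1 (732) [LIFO — newest first]: 159 @ $15 + 96 @ $16 + 365 @ $17 + 112 @ $18 = $12,142
Sale 2 (38) [LIFO — newest first]: 38 @ $18 = $684
Total COGS = $12,142 + $684 = $12,826
Ending inventory: 34 @ $19 + 175 @ $18 + 85 @ $18 + 356 @ $9 + 333 @ $11 = $12,193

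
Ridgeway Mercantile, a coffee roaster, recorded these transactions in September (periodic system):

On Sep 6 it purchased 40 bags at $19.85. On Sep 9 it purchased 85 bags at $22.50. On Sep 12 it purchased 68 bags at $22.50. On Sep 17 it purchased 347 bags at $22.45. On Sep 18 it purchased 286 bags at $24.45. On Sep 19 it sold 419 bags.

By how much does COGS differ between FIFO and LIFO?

FIFO COGS: 40 @ $19.85 + 85 @ $22.50 + 68 @ $22.50 + 226 @ $22.45 = $9,310.20
LIFO COGS: 286 @ $24.45 + 133 @ $22.45 = $9,978.55
Difference = |$9,310.20 − $9,978.55| = $668.35

$668.35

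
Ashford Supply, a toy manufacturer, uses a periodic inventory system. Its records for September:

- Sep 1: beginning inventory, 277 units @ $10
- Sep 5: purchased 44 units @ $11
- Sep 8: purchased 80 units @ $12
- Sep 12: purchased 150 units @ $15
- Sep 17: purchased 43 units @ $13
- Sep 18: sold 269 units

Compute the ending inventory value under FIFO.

Sep 18, 269 sold [FIFO — oldest first]: 269 @ $10 = $2,690
Ending inventory: 8 @ $10 + 44 @ $11 + 80 @ $12 + 150 @ $15 + 43 @ $13 = $4,333
Check: goods available $7,023 = COGS $2,690 + ending $4,333

Ending inventory = $4,333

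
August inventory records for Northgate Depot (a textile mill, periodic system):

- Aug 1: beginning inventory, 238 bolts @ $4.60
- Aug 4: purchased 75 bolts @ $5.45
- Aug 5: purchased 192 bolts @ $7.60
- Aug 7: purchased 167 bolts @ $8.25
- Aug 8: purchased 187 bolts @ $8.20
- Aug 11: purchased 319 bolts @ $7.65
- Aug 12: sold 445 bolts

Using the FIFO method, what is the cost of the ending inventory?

Ending inventory = $5,807.50

Aug 12, 445 sold [FIFO — oldest first]: 238 @ $4.60 + 75 @ $5.45 + 132 @ $7.60 = $2,506.75
Ending inventory: 60 @ $7.60 + 167 @ $8.25 + 187 @ $8.20 + 319 @ $7.65 = $5,807.50
Check: goods available $8,314.25 = COGS $2,506.75 + ending $5,807.50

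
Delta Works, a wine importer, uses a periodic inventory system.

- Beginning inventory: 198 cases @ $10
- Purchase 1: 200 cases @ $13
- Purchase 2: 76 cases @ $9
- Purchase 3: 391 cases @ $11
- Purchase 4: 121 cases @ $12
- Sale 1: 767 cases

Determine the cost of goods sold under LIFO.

Sale 1 (767) [LIFO — newest first]: 121 @ $12 + 391 @ $11 + 76 @ $9 + 179 @ $13 = $8,764
Ending inventory: 198 @ $10 + 21 @ $13 = $2,253

COGS = $8,764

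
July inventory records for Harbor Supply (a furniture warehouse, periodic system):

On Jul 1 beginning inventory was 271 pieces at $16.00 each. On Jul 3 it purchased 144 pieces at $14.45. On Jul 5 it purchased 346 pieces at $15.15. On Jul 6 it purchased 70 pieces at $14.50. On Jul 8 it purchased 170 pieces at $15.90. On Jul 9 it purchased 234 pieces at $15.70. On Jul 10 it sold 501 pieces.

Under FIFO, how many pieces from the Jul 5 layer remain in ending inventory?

Jul 10, 501 sold [FIFO — oldest first]: 271 @ $16.00 + 144 @ $14.45 + 86 @ $15.15 = $7,719.70
Ending inventory: 260 @ $15.15 + 70 @ $14.50 + 170 @ $15.90 + 234 @ $15.70 = $11,330.80
Check: goods available $19,050.50 = COGS $7,719.70 + ending $11,330.80

260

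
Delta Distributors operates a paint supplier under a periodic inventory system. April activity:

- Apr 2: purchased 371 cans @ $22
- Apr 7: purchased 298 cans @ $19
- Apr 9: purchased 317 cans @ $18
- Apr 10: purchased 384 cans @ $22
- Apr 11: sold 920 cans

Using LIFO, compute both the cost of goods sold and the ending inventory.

Apr 11, 920 sold [LIFO — newest first]: 384 @ $22 + 317 @ $18 + 219 @ $19 = $18,315
Ending inventory: 371 @ $22 + 79 @ $19 = $9,663

COGS = $18,315; ending inventory = $9,663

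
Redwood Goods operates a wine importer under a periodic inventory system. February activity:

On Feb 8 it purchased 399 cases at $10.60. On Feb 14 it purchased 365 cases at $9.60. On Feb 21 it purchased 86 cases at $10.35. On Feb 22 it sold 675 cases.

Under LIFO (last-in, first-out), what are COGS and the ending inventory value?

COGS = $6,768.50; ending inventory = $1,855.00

Feb 22, 675 sold [LIFO — newest first]: 86 @ $10.35 + 365 @ $9.60 + 224 @ $10.60 = $6,768.50
Ending inventory: 175 @ $10.60 = $1,855.00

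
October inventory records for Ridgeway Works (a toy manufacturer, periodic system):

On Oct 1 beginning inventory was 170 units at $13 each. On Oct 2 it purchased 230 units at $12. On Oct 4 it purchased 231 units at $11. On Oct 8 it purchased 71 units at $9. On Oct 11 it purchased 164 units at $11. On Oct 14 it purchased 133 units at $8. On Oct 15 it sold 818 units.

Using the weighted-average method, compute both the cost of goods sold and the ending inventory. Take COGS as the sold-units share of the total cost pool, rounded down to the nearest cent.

COGS = $9,021.74; ending inventory = $1,996.26

Oct 15, sell 818: 818/999 × $11,018.00 → $9,021.74
Ending inventory (cost pool remaining) = $1,996.26
Check: goods available $11,018.00 = COGS $9,021.74 + ending $1,996.26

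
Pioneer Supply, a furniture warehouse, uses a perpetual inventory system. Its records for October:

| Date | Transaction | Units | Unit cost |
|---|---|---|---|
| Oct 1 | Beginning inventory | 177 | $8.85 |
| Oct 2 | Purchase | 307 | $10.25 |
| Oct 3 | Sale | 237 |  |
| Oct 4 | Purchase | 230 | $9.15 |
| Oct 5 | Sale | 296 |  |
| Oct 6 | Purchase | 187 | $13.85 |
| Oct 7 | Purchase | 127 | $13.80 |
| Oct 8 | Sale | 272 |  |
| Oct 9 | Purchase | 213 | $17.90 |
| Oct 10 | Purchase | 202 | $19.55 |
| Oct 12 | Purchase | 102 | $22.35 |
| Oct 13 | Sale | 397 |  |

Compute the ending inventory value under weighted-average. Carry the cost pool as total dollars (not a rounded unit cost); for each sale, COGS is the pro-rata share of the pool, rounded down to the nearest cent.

Ending inventory = $5,918.51

After Oct 1: 177 on hand, pool $1,566.45 (≈ $8.8500 each)
After Oct 2: 484 on hand, pool $4,713.20 (≈ $9.7380 each)
Oct 3, sell 237: 237/484 × $4,713.20 → $2,307.90
After Oct 4: 477 on hand, pool $4,509.80 (≈ $9.4545 each)
Oct 5, sell 296: 296/477 × $4,509.80 → $2,798.53
After Oct 6: 368 on hand, pool $4,301.22 (≈ $11.6881 each)
After Oct 7: 495 on hand, pool $6,053.82 (≈ $12.2299 each)
Oct 8, sell 272: 272/495 × $6,053.82 → $3,326.54
After Oct 9: 436 on hand, pool $6,539.98 (≈ $15.0000 each)
After Oct 10: 638 on hand, pool $10,489.08 (≈ $16.4406 each)
After Oct 12: 740 on hand, pool $12,768.78 (≈ $17.2551 each)
Oct 13, sell 397: 397/740 × $12,768.78 → $6,850.27
Total COGS = $2,307.90 + $2,798.53 + $3,326.54 + $6,850.27 = $15,283.24
Ending inventory (cost pool remaining) = $5,918.51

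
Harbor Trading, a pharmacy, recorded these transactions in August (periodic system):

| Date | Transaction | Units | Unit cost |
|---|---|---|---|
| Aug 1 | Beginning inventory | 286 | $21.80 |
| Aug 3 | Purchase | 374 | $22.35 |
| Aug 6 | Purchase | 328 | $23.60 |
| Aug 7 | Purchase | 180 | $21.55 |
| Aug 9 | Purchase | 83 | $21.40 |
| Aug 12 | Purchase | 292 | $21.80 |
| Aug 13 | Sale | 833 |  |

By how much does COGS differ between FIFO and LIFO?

FIFO COGS: 286 @ $21.80 + 374 @ $22.35 + 173 @ $23.60 = $18,676.50
LIFO COGS: 292 @ $21.80 + 83 @ $21.40 + 180 @ $21.55 + 278 @ $23.60 = $18,581.60
Difference = |$18,676.50 − $18,581.60| = $94.90

$94.90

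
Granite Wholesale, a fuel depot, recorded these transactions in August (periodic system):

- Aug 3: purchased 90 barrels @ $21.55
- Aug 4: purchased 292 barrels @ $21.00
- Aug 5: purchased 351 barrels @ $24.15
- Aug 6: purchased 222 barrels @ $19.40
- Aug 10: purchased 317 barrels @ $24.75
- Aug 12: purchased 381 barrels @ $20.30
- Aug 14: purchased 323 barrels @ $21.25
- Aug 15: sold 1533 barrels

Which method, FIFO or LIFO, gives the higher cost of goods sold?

FIFO COGS: 90 @ $21.55 + 292 @ $21.00 + 351 @ $24.15 + 222 @ $19.40 + 317 @ $24.75 + 261 @ $20.30 = $33,999.00
LIFO COGS: 323 @ $21.25 + 381 @ $20.30 + 317 @ $24.75 + 222 @ $19.40 + 290 @ $24.15 = $33,754.10

FIFO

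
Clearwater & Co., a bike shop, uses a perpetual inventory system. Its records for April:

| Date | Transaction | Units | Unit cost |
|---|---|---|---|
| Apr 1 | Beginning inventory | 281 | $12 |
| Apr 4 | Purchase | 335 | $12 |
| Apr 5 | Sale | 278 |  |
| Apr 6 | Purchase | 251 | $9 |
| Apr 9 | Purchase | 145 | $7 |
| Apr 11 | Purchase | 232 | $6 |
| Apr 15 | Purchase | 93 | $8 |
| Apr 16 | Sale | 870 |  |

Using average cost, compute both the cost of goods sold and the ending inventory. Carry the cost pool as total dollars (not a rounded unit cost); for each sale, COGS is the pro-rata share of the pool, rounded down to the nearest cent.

After Apr 1: 281 on hand, pool $3,372.00 (≈ $12.0000 each)
After Apr 4: 616 on hand, pool $7,392.00 (≈ $12.0000 each)
Apr 5, sell 278: 278/616 × $7,392.00 → $3,336.00
After Apr 6: 589 on hand, pool $6,315.00 (≈ $10.7216 each)
After Apr 9: 734 on hand, pool $7,330.00 (≈ $9.9864 each)
After Apr 11: 966 on hand, pool $8,722.00 (≈ $9.0290 each)
After Apr 15: 1059 on hand, pool $9,466.00 (≈ $8.9386 each)
Apr 16, sell 870: 870/1059 × $9,466.00 → $7,776.60
Total COGS = $3,336.00 + $7,776.60 = $11,112.60
Ending inventory (cost pool remaining) = $1,689.40

COGS = $11,112.60; ending inventory = $1,689.40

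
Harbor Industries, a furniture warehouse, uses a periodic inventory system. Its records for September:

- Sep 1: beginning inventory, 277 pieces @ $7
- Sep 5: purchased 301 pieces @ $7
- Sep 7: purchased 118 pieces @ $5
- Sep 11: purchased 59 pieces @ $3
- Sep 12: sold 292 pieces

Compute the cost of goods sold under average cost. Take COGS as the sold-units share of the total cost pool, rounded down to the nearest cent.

Sep 12, sell 292: 292/755 × $4,813.00 → $1,861.45
Ending inventory (cost pool remaining) = $2,951.55

COGS = $1,861.45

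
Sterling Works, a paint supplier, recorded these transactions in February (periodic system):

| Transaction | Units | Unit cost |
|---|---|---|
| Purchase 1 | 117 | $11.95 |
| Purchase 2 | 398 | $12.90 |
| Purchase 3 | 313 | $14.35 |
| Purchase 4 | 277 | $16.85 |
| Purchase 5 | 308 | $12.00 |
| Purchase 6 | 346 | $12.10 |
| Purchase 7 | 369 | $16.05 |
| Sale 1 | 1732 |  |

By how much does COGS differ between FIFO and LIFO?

$1,251.90

FIFO COGS: 117 @ $11.95 + 398 @ $12.90 + 313 @ $14.35 + 277 @ $16.85 + 308 @ $12.00 + 319 @ $12.10 = $23,247.25
LIFO COGS: 369 @ $16.05 + 346 @ $12.10 + 308 @ $12.00 + 277 @ $16.85 + 313 @ $14.35 + 119 @ $12.90 = $24,499.15
Difference = |$23,247.25 − $24,499.15| = $1,251.90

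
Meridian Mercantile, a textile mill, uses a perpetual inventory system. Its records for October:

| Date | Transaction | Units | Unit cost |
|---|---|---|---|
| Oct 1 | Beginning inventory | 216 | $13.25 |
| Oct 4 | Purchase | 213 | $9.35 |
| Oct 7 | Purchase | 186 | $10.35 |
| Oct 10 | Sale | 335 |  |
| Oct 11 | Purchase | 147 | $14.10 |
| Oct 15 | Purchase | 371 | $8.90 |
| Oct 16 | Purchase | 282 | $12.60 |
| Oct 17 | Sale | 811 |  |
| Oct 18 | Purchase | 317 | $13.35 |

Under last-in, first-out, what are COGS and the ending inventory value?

COGS = $12,348.90; ending inventory = $7,589.50

Oct 10, 335 sold [LIFO — newest first]: 186 @ $10.35 + 149 @ $9.35 = $3,318.25
Oct 17, 811 sold [LIFO — newest first]: 282 @ $12.60 + 371 @ $8.90 + 147 @ $14.10 + 11 @ $9.35 = $9,030.65
Total COGS = $3,318.25 + $9,030.65 = $12,348.90
Ending inventory: 216 @ $13.25 + 53 @ $9.35 + 317 @ $13.35 = $7,589.50
Check: goods available $19,938.40 = COGS $12,348.90 + ending $7,589.50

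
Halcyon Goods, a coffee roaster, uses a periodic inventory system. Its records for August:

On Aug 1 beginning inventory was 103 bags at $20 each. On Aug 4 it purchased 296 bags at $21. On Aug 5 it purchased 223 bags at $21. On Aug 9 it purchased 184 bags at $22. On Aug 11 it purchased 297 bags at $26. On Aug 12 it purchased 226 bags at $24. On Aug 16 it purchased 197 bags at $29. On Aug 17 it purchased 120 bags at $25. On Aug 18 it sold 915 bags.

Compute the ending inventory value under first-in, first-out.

Aug 18, 915 sold [FIFO — oldest first]: 103 @ $20 + 296 @ $21 + 223 @ $21 + 184 @ $22 + 109 @ $26 = $19,841
Ending inventory: 188 @ $26 + 226 @ $24 + 197 @ $29 + 120 @ $25 = $19,025

Ending inventory = $19,025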